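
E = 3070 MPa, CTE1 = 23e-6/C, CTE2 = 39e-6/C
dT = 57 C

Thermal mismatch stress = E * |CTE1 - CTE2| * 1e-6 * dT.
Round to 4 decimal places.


= 3070 * 16e-6 * 57
= 2.7998 MPa

2.7998


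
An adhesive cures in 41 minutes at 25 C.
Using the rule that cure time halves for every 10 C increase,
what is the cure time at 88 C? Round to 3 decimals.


Factor = 2^((88 - 25) / 10) = 78.7932
Cure time = 41 / 78.7932
= 0.520 minutes

0.520


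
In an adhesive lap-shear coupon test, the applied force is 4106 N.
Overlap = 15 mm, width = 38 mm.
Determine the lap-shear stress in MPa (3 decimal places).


stress = F / (overlap * width)
= 4106 / (15 * 38)
= 7.204 MPa

7.204


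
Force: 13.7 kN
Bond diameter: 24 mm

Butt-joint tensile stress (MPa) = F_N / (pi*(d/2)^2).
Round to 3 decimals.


F_N = 13.7 * 1000 = 13700.0 N
A = pi*(12.0)^2 = 452.3893 mm^2
stress = 13700.0 / 452.3893 = 30.284 MPa

30.284


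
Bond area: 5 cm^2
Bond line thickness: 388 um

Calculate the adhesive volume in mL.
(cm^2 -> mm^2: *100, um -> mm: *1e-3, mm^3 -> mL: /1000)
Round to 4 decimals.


V = 5*100 * 388*1e-3 / 1000
= 0.1940 mL

0.1940


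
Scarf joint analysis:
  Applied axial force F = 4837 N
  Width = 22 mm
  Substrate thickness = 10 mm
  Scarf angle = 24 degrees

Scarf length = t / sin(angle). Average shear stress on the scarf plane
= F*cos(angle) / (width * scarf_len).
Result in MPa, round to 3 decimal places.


Scarf length = 10 / sin(24 deg) = 24.5859 mm
cos(24 deg) = 0.913545
Shear = 4837 * 0.913545 / (22 * 24.5859)
= 8.170 MPa

8.170


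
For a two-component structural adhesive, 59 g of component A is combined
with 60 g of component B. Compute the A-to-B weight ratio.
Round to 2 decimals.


Weight ratio A:B = 59 / 60
= 0.98

0.98


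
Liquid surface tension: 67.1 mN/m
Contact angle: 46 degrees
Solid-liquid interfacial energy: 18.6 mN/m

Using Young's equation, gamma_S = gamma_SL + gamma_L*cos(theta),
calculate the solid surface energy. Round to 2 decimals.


gamma_S = 18.6 + 67.1 * cos(46)
= 65.21 mN/m

65.21


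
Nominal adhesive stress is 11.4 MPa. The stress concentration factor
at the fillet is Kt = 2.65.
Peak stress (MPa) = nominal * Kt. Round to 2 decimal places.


Peak = 11.4 * 2.65 = 30.21 MPa

30.21


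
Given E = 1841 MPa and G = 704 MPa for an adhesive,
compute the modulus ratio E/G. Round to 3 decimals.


E/G ratio = 1841 / 704 = 2.615

2.615


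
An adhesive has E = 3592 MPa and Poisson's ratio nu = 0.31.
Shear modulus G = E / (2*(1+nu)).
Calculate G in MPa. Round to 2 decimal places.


G = 3592 / (2*(1+0.31))
= 3592 / 2.62
= 1370.99 MPa

1370.99


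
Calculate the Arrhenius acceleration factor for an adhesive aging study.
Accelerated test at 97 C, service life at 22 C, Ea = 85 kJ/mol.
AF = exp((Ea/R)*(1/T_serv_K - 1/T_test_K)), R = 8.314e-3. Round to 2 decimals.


T_test = 370.15 K, T_serv = 295.15 K
Ea/R = 85 / 0.008314 = 10223.72
AF = exp(10223.72 * (1/295.15 - 1/370.15))
= 1117.21

1117.21


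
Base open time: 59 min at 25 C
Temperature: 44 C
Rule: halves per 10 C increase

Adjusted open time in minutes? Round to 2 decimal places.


Acceleration = 2^((44-25)/10) = 3.7321
Open time = 59 / 3.7321 = 15.81 min

15.81


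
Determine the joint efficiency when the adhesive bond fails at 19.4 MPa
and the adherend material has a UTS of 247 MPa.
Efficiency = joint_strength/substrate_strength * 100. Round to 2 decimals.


Joint efficiency = 19.4 / 247 * 100
= 7.85%

7.85


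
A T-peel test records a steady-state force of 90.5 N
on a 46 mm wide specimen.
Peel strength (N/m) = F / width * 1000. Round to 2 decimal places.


Peel strength = 90.5 / 46 * 1000
= 1967.39 N/m

1967.39


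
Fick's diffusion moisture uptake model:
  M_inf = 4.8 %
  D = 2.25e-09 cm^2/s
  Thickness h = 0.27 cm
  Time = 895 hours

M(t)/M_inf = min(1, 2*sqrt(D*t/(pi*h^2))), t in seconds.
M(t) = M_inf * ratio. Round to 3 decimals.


t_sec = 895 * 3600 = 3222000
ratio = 2*sqrt(2.25e-09*3222000/(pi*0.27^2))
= min(1, 0.355832)
= 0.355832
M(t) = 4.8 * 0.355832 = 1.708 %

1.708


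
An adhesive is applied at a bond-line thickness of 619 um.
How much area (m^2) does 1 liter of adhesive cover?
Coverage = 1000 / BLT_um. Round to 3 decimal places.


Coverage = 1000 / 619 = 1.616 m^2

1.616


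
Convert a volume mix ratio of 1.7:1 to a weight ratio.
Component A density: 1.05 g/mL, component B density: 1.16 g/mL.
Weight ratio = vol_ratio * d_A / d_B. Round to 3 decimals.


= 1.7 * 1.05 / 1.16 = 1.539

1.539


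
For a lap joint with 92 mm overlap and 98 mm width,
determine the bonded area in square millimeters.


Area = 92 * 98 = 9016 mm^2

9016


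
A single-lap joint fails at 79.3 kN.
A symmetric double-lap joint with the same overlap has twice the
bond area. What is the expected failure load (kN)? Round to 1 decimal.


Double-lap load = 2 * 79.3 = 158.6 kN

158.6


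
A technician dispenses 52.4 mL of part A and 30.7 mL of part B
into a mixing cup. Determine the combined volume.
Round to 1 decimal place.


Combined volume = 52.4 + 30.7
= 83.1 mL

83.1


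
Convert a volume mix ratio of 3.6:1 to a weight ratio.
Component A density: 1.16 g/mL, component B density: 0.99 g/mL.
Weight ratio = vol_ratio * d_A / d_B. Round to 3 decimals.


= 3.6 * 1.16 / 0.99 = 4.218

4.218


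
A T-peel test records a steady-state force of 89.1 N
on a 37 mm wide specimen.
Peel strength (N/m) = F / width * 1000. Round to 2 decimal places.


Peel strength = 89.1 / 37 * 1000
= 2408.11 N/m

2408.11


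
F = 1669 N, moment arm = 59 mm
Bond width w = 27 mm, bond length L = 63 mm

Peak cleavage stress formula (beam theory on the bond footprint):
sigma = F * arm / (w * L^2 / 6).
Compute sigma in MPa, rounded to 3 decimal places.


sigma = (1669 * 59) / (27 * 3969 / 6)
= 98471 * 6 / 107163
= 590826 / 107163
= 5.513 MPa

5.513


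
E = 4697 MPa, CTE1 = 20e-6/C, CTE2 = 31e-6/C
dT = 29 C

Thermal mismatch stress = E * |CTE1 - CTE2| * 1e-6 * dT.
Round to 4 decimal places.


= 4697 * 11e-6 * 29
= 1.4983 MPa

1.4983


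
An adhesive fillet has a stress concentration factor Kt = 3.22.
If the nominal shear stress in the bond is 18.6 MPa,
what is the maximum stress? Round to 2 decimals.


Max stress = 18.6 * 3.22 = 59.89 MPa

59.89


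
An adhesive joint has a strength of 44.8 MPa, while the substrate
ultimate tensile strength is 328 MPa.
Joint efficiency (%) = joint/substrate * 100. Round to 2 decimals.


Efficiency = 44.8 / 328 * 100
= 13.66%

13.66


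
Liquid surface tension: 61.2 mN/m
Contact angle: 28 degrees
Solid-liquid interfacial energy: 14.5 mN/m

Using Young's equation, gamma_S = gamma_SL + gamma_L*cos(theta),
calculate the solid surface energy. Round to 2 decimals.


gamma_S = 14.5 + 61.2 * cos(28)
= 68.54 mN/m

68.54


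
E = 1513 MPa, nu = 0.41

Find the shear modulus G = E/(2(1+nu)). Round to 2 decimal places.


G = 1513 / (2 * 1.41)
= 536.52 MPa

536.52


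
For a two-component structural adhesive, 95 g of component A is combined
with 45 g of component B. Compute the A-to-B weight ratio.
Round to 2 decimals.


Weight ratio A:B = 95 / 45
= 2.11

2.11


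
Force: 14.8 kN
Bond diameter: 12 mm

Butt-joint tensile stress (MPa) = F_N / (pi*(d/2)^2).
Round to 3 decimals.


F_N = 14.8 * 1000 = 14800.0 N
A = pi*(6.0)^2 = 113.0973 mm^2
stress = 14800.0 / 113.0973 = 130.861 MPa

130.861


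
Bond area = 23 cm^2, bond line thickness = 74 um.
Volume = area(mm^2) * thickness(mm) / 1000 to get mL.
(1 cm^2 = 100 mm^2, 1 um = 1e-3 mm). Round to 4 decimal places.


area_mm2 = 23 * 100 = 2300
blt_mm = 74 * 1e-3 = 0.074
vol_mm3 = 2300 * 0.074 = 170.2
vol_mL = 170.2 / 1000 = 0.1702 mL

0.1702


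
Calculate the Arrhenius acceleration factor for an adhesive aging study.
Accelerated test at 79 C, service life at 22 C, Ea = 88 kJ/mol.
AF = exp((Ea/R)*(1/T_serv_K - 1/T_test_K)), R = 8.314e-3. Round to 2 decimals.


T_test = 352.15 K, T_serv = 295.15 K
Ea/R = 88 / 0.008314 = 10584.56
AF = exp(10584.56 * (1/295.15 - 1/352.15))
= 331.84

331.84


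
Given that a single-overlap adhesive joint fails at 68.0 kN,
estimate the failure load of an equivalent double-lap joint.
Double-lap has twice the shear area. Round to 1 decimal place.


Double-lap factor = 2
Expected load = 68.0 * 2 = 136.0 kN

136.0


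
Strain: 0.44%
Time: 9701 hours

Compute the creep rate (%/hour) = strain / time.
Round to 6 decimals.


Creep rate = 0.44 / 9701
= 0.000045 %/h

0.000045


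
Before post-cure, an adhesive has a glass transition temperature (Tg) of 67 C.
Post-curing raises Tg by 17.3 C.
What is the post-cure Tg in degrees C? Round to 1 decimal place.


Tg_post = Tg_base + delta_Tg
= 67 + 17.3
= 84.3 C

84.3


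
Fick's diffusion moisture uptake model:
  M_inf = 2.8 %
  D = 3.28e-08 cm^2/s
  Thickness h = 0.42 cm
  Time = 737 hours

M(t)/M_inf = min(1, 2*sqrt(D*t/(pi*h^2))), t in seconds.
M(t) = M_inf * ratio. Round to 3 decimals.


t_sec = 737 * 3600 = 2653200
ratio = 2*sqrt(3.28e-08*2653200/(pi*0.42^2))
= min(1, 0.792552)
= 0.792552
M(t) = 2.8 * 0.792552 = 2.219 %

2.219


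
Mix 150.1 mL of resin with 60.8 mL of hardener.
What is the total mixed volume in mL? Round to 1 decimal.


Total = 150.1 + 60.8 = 210.9 mL

210.9


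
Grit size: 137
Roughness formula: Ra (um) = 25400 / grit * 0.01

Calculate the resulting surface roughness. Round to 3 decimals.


Ra = 25400 / 137 * 0.01
= 1.854 um

1.854


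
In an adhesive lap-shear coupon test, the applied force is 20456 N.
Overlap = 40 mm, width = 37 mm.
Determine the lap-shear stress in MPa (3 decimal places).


stress = F / (overlap * width)
= 20456 / (40 * 37)
= 13.822 MPa

13.822


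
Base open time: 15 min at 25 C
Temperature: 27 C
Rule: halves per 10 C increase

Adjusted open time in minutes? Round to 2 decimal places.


Acceleration = 2^((27-25)/10) = 1.1487
Open time = 15 / 1.1487 = 13.06 min

13.06


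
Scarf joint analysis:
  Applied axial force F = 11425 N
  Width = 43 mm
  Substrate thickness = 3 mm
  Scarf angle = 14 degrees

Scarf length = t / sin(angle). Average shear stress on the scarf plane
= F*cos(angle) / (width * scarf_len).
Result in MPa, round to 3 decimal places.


Scarf length = 3 / sin(14 deg) = 12.4007 mm
cos(14 deg) = 0.970296
Shear = 11425 * 0.970296 / (43 * 12.4007)
= 20.790 MPa

20.790


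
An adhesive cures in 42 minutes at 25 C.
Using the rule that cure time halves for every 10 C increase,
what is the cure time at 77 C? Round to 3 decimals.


Factor = 2^((77 - 25) / 10) = 36.7583
Cure time = 42 / 36.7583
= 1.143 minutes

1.143


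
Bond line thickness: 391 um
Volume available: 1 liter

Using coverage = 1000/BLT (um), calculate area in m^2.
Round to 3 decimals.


1 L = 1e6 mm^3, thickness = 391 um = 0.391 mm
Area = 1e6 / 0.391 mm^2 = (1e6 / 0.391) / 1e6 m^2 = 1000 / 391 m^2
= 2.558 m^2

2.558


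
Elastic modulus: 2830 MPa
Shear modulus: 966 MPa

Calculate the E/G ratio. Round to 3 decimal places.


E / G = 2830 / 966 = 2.930

2.930


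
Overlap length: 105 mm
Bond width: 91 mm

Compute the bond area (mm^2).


Bond area = 105 * 91 = 9555 mm^2

9555


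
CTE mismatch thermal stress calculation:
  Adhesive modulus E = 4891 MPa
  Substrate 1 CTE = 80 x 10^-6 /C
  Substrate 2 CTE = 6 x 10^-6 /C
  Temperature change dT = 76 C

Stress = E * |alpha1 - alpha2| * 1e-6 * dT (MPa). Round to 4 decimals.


delta_alpha = |80 - 6| = 74 x 10^-6/C
Stress = 4891 * 74e-6 * 76
= 27.5070 MPa

27.5070


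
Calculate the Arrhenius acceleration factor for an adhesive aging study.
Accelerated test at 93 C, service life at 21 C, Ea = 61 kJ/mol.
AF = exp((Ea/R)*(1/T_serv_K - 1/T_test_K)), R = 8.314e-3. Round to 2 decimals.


T_test = 366.15 K, T_serv = 294.15 K
Ea/R = 61 / 0.008314 = 7337.02
AF = exp(7337.02 * (1/294.15 - 1/366.15))
= 134.94

134.94


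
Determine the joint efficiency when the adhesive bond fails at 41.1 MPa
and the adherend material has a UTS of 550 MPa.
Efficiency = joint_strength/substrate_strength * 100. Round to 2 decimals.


Joint efficiency = 41.1 / 550 * 100
= 7.47%

7.47


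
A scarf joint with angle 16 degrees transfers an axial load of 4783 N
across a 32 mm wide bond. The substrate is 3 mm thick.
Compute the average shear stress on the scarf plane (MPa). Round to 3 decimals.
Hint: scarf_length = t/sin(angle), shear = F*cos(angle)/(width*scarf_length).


scarf_length = 3 / sin(16 deg) = 10.8839 mm
cos(16 deg) = 0.961262
shear stress = 4783 * 0.961262 / (32 * 10.8839)
= 13.201 MPa

13.201


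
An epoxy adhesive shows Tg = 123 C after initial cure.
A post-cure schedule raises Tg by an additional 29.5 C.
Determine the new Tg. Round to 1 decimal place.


New Tg = 123 + 29.5
= 152.5 C

152.5


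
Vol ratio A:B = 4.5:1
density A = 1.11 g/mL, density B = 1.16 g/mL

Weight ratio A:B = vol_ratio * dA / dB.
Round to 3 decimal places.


Weight ratio = 4.5 * 1.11 / 1.16
= 4.306

4.306


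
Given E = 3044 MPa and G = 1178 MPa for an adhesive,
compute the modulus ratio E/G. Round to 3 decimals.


E/G ratio = 3044 / 1178 = 2.584

2.584


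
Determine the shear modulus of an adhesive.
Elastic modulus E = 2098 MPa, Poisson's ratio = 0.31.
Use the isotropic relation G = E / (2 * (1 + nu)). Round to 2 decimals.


G = 2098 / (2*(1+0.31)) = 2098 / 2.62
= 800.76 MPa

800.76


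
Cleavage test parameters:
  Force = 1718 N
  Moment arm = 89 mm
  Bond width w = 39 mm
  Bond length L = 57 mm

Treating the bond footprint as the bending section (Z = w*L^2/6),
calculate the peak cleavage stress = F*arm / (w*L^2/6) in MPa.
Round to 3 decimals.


M = 1718 * 89 = 152902 N*mm
Z = 39 * 57^2 / 6 = 126711 / 6 mm^3
sigma = M / Z = 6 * 152902 / 126711 = 917412 / 126711
= 7.240 MPa

7.240


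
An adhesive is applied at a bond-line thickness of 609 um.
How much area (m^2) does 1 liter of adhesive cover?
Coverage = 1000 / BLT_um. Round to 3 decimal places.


Coverage = 1000 / 609 = 1.642 m^2

1.642


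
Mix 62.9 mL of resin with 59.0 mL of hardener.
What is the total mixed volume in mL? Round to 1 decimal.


Total = 62.9 + 59.0 = 121.9 mL

121.9


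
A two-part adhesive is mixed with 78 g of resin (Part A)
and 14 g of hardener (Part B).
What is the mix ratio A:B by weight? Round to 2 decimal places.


Mix ratio = mass_A / mass_B
= 78 / 14
= 5.57

5.57


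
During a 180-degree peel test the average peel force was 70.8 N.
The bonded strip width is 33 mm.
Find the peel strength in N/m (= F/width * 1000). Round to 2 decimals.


Peel strength = F/width * 1000
= 70.8 / 33 * 1000
= 2145.45 N/m

2145.45


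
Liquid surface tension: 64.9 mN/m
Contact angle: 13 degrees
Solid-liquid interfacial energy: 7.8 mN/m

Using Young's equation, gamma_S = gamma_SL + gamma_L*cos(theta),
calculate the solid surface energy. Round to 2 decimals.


gamma_S = 7.8 + 64.9 * cos(13)
= 71.04 mN/m

71.04


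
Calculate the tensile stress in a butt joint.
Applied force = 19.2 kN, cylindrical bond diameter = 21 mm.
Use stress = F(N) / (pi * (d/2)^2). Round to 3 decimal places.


A = pi * 10.5^2 = 346.3606 mm^2
sigma = 19200.0 / 346.3606 = 55.434 MPa

55.434


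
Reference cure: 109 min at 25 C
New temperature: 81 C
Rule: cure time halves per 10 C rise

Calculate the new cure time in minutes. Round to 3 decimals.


factor = 2^((81-25)/10) = 48.5029
t_new = 109 / 48.5029 = 2.247 min

2.247


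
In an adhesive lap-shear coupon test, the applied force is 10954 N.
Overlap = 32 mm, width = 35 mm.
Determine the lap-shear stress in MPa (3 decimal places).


stress = F / (overlap * width)
= 10954 / (32 * 35)
= 9.780 MPa

9.780


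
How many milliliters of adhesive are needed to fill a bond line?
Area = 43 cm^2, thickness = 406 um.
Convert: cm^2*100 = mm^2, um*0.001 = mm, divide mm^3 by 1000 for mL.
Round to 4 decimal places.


= (43 * 100) * (406 * 0.001) / 1000
= 1.7458 mL

1.7458


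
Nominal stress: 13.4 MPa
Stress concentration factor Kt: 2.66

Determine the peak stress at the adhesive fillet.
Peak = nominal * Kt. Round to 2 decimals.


Peak stress = 13.4 * 2.66
= 35.64 MPa

35.64


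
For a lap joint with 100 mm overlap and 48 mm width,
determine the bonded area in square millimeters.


Area = 100 * 48 = 4800 mm^2

4800


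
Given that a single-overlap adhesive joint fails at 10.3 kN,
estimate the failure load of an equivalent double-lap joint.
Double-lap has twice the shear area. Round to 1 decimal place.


Double-lap factor = 2
Expected load = 10.3 * 2 = 20.6 kN

20.6


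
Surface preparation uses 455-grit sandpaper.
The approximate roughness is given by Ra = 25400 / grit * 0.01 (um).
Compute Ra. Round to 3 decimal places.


Ra = 25400 / 455 * 0.01
= 254 / 455
= 0.558 um

0.558


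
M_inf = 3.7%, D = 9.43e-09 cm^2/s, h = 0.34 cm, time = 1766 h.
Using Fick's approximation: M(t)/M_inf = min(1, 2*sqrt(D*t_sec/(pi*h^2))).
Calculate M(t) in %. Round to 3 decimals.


t = 6357600 s
ratio = min(1, 2*sqrt(9.43e-09*6357600/(pi*0.1156)))
= 0.812603
M(t) = 3.7 * 0.812603 = 3.007%

3.007


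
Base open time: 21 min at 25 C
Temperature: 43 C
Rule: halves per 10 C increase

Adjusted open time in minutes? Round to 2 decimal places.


Acceleration = 2^((43-25)/10) = 3.4822
Open time = 21 / 3.4822 = 6.03 min

6.03


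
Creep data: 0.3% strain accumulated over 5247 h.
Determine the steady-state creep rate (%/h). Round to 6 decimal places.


Rate = 0.3 / 5247 = 0.000057 %/h

0.000057


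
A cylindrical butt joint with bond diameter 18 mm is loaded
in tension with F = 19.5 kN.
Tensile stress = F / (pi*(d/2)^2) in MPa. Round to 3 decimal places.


Area = pi * (18/2)^2 = 254.4690 mm^2
Stress = 19.5*1000 / 254.4690
= 76.630 MPa

76.630


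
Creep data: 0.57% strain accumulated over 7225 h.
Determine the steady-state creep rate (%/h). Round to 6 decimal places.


Rate = 0.57 / 7225 = 0.000079 %/h

0.000079


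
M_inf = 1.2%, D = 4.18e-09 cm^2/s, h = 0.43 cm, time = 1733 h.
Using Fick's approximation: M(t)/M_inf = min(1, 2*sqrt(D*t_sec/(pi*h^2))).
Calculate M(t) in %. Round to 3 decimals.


t = 6238800 s
ratio = min(1, 2*sqrt(4.18e-09*6238800/(pi*0.1849)))
= 0.423765
M(t) = 1.2 * 0.423765 = 0.509%

0.509


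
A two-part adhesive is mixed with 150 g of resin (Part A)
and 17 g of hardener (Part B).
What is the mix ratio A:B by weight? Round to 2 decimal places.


Mix ratio = mass_A / mass_B
= 150 / 17
= 8.82

8.82


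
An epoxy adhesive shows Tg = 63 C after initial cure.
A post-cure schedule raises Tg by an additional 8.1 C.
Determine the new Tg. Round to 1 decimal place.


New Tg = 63 + 8.1
= 71.1 C

71.1


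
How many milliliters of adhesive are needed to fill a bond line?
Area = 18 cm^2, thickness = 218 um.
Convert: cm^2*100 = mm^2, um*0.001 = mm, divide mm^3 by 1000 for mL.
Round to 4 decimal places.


= (18 * 100) * (218 * 0.001) / 1000
= 0.3924 mL

0.3924


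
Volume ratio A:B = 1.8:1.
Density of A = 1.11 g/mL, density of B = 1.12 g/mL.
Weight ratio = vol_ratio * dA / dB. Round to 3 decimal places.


Wt ratio = 1.8 * 1.11 / 1.12
= 1.784

1.784


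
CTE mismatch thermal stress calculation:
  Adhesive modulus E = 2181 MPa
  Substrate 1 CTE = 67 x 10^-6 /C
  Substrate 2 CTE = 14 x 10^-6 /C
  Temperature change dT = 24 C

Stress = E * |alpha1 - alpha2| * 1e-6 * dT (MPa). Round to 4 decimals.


delta_alpha = |67 - 14| = 53 x 10^-6/C
Stress = 2181 * 53e-6 * 24
= 2.7742 MPa

2.7742


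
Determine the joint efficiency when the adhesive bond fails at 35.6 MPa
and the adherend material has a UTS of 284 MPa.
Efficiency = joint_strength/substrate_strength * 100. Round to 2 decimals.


Joint efficiency = 35.6 / 284 * 100
= 12.54%

12.54


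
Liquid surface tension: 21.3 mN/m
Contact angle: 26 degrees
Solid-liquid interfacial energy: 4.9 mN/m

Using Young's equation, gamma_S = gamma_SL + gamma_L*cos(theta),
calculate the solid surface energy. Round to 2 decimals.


gamma_S = 4.9 + 21.3 * cos(26)
= 24.04 mN/m

24.04


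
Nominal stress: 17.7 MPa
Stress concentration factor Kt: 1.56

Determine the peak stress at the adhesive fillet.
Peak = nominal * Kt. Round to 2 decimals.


Peak stress = 17.7 * 1.56
= 27.61 MPa

27.61


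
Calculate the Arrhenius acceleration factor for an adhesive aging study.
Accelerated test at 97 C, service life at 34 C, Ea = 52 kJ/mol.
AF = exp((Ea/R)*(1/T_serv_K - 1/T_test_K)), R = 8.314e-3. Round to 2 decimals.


T_test = 370.15 K, T_serv = 307.15 K
Ea/R = 52 / 0.008314 = 6254.51
AF = exp(6254.51 * (1/307.15 - 1/370.15))
= 32.00

32.00


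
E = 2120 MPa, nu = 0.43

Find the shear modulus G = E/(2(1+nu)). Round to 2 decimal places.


G = 2120 / (2 * 1.43)
= 741.26 MPa

741.26


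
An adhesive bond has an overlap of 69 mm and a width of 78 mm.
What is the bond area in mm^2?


Bond area = overlap * width
= 69 * 78
= 5382 mm^2

5382


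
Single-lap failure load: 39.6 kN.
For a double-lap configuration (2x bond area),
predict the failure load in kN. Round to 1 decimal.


Failure load = 39.6 * 2 = 79.2 kN

79.2


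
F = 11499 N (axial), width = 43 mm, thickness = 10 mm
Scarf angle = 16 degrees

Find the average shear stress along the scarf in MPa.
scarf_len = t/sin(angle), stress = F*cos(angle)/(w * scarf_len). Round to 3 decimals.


scarf_len = 10/sin(16 deg) = 36.2796
cos(16 deg) = 0.961262
stress = 11499*0.961262/(43*36.2796) = 7.086 MPa

7.086


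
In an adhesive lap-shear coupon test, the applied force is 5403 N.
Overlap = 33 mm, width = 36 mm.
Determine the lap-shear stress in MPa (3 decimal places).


stress = F / (overlap * width)
= 5403 / (33 * 36)
= 4.548 MPa

4.548


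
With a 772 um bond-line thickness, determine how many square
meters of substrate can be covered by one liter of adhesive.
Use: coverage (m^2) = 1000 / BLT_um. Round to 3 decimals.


Coverage = 1000 / 772 = 1.295 m^2

1.295


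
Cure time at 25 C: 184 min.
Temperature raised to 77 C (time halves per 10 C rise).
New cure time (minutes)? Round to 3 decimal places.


Acceleration factor = 2^(52/10) = 36.7583
New time = 184 / 36.7583 = 5.006 min

5.006


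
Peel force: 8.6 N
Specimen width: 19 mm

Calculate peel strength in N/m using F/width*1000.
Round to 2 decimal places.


Peel strength = 8.6 / 19 * 1000 = 452.63 N/m

452.63


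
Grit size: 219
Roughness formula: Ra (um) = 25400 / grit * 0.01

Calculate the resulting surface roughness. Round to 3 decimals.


Ra = 25400 / 219 * 0.01
= 1.160 um

1.160


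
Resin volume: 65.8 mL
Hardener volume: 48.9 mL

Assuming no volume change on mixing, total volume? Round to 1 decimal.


V_total = 65.8 + 48.9 = 114.7 mL

114.7


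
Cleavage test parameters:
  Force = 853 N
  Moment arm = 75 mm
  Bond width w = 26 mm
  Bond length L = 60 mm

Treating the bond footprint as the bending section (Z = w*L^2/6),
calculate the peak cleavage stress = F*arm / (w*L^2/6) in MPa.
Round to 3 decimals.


M = 853 * 75 = 63975 N*mm
Z = 26 * 60^2 / 6 = 93600 / 6 mm^3
sigma = M / Z = 6 * 63975 / 93600 = 383850 / 93600
= 4.101 MPa

4.101


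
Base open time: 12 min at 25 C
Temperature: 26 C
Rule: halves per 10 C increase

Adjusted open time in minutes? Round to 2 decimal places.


Acceleration = 2^((26-25)/10) = 1.0718
Open time = 12 / 1.0718 = 11.20 min

11.20


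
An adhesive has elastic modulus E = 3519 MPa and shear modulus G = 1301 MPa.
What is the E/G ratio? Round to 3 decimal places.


E/G = 3519 / 1301 = 2.705

2.705


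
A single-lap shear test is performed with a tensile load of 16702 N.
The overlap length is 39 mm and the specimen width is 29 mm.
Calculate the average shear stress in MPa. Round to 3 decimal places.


Shear stress = F / (overlap * width)
= 16702 / (39 * 29)
= 16702 / 1131
= 14.767 MPa

14.767


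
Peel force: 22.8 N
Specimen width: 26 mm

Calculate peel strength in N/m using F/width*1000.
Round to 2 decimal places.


Peel strength = 22.8 / 26 * 1000 = 876.92 N/m

876.92


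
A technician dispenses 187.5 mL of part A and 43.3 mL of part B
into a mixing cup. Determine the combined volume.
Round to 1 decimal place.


Combined volume = 187.5 + 43.3
= 230.8 mL

230.8


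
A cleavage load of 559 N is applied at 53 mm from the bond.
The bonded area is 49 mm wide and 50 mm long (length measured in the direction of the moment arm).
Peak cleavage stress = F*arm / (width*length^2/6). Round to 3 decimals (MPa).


Moment = 559 * 53 = 29627 N*mm
Section modulus = 49 * 2500 / 6 = 122500 / 6 mm^3
Stress = 29627 / (122500 / 6) = 177762 / 122500
= 1.451 MPa

1.451


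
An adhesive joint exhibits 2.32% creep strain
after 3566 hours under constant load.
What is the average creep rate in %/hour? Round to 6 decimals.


Creep rate = strain / time
= 2.32 / 3566
= 0.000651 %/h

0.000651


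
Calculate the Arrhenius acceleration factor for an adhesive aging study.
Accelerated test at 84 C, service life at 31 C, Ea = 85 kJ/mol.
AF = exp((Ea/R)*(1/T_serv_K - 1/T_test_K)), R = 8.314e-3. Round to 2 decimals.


T_test = 357.15 K, T_serv = 304.15 K
Ea/R = 85 / 0.008314 = 10223.72
AF = exp(10223.72 * (1/304.15 - 1/357.15))
= 146.68

146.68


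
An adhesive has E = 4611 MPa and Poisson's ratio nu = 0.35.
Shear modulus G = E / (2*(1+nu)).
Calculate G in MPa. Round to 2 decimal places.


G = 4611 / (2*(1+0.35))
= 4611 / 2.70
= 1707.78 MPa

1707.78


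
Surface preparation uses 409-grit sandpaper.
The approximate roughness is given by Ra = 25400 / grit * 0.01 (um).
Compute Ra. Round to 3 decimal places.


Ra = 25400 / 409 * 0.01
= 254 / 409
= 0.621 um

0.621


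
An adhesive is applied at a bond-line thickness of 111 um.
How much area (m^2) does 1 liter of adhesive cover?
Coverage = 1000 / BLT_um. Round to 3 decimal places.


Coverage = 1000 / 111 = 9.009 m^2

9.009


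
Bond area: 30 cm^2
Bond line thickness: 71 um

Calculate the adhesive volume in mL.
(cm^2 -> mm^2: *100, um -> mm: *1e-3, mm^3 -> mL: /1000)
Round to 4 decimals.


V = 30*100 * 71*1e-3 / 1000
= 0.2130 mL

0.2130


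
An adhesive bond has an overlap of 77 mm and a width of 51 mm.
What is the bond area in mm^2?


Bond area = overlap * width
= 77 * 51
= 3927 mm^2

3927


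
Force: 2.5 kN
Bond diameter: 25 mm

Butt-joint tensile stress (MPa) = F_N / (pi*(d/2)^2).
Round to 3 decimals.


F_N = 2.5 * 1000 = 2500.0 N
A = pi*(12.5)^2 = 490.8739 mm^2
stress = 2500.0 / 490.8739 = 5.093 MPa

5.093


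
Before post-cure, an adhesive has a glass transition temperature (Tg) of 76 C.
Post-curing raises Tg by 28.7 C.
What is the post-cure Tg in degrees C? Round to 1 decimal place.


Tg_post = Tg_base + delta_Tg
= 76 + 28.7
= 104.7 C

104.7


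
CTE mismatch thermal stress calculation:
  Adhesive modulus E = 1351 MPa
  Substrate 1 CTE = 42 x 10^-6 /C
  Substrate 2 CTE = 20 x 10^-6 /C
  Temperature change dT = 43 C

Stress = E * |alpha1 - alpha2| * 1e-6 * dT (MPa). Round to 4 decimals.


delta_alpha = |42 - 20| = 22 x 10^-6/C
Stress = 1351 * 22e-6 * 43
= 1.2780 MPa

1.2780


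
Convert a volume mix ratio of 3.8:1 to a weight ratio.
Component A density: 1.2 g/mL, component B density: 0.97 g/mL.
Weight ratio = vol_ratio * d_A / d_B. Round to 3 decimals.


= 3.8 * 1.2 / 0.97 = 4.701

4.701


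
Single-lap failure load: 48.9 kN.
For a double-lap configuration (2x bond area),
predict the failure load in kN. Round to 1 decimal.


Failure load = 48.9 * 2 = 97.8 kN

97.8


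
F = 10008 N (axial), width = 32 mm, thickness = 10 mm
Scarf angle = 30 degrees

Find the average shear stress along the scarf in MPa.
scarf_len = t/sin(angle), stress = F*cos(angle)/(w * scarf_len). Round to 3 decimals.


scarf_len = 10/sin(30 deg) = 20.0000
cos(30 deg) = 0.866025
stress = 10008*0.866025/(32*20.0000) = 13.542 MPa

13.542


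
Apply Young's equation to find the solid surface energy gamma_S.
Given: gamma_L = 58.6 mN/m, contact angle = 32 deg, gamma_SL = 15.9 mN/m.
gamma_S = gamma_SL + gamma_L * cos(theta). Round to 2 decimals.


theta_rad = 32 * pi/180 = 0.558505
gamma_S = 15.9 + 58.6 * cos(0.558505)
= 65.60 mN/m

65.60


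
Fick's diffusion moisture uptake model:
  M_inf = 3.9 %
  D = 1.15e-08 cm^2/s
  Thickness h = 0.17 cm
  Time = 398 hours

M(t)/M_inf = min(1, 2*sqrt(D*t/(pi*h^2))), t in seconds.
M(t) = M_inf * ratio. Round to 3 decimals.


t_sec = 398 * 3600 = 1432800
ratio = 2*sqrt(1.15e-08*1432800/(pi*0.17^2))
= min(1, 0.852016)
= 0.852016
M(t) = 3.9 * 0.852016 = 3.323 %

3.323


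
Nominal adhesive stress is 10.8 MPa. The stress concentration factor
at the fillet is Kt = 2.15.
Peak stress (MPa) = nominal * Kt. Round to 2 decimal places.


Peak = 10.8 * 2.15 = 23.22 MPa

23.22


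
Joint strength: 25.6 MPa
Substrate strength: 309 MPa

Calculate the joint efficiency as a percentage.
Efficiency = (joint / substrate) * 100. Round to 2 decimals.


Efficiency = (25.6 / 309) * 100 = 8.28%

8.28


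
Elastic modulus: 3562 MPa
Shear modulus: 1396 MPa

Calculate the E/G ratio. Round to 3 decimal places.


E / G = 3562 / 1396 = 2.552

2.552


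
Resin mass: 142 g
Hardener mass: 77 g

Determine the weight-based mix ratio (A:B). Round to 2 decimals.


Ratio = 142 / 77 = 1.84

1.84


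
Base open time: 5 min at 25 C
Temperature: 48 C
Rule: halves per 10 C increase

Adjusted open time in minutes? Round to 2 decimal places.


Acceleration = 2^((48-25)/10) = 4.9246
Open time = 5 / 4.9246 = 1.02 min

1.02


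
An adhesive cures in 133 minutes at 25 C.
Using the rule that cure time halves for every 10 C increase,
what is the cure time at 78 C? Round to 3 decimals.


Factor = 2^((78 - 25) / 10) = 39.3966
Cure time = 133 / 39.3966
= 3.376 minutes

3.376


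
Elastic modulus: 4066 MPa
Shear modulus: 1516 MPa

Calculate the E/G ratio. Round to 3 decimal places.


E / G = 4066 / 1516 = 2.682

2.682


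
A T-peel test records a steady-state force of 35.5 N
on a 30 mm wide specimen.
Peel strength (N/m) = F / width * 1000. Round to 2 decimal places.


Peel strength = 35.5 / 30 * 1000
= 1183.33 N/m

1183.33


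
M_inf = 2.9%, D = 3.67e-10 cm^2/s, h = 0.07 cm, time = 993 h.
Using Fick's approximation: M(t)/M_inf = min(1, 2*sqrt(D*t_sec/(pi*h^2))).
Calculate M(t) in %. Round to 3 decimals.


t = 3574800 s
ratio = min(1, 2*sqrt(3.67e-10*3574800/(pi*0.0049)))
= 0.583870
M(t) = 2.9 * 0.583870 = 1.693%

1.693


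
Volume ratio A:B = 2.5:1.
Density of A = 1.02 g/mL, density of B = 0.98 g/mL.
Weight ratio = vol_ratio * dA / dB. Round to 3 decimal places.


Wt ratio = 2.5 * 1.02 / 0.98
= 2.602

2.602


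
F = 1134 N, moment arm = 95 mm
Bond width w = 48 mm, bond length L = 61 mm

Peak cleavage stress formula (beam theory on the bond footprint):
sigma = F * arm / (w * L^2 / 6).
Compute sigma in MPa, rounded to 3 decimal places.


sigma = (1134 * 95) / (48 * 3721 / 6)
= 107730 * 6 / 178608
= 646380 / 178608
= 3.619 MPa

3.619


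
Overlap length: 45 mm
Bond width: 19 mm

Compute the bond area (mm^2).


Bond area = 45 * 19 = 855 mm^2

855


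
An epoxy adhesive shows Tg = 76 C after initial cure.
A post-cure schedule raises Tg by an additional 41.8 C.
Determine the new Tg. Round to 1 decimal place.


New Tg = 76 + 41.8
= 117.8 C

117.8


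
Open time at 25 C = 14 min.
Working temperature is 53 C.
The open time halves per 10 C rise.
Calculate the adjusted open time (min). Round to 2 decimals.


factor = 2^((53 - 25) / 10) = 6.9644
ot = 14 / 6.9644 = 2.01 min

2.01


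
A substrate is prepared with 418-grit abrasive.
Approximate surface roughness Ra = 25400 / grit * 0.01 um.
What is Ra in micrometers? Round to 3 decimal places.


Ra = 25400 / 418 * 0.01 = 0.608 um

0.608


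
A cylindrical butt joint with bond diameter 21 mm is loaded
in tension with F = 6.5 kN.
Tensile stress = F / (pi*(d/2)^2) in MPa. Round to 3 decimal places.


Area = pi * (21/2)^2 = 346.3606 mm^2
Stress = 6.5*1000 / 346.3606
= 18.767 MPa

18.767


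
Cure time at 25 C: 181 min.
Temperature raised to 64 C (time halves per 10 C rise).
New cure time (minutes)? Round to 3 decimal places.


Acceleration factor = 2^(39/10) = 14.9285
New time = 181 / 14.9285 = 12.124 min

12.124


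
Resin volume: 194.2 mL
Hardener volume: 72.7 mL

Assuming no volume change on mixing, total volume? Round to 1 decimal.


V_total = 194.2 + 72.7 = 266.9 mL

266.9


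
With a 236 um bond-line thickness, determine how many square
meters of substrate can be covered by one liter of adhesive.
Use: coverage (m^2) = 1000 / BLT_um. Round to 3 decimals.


Coverage = 1000 / 236 = 4.237 m^2

4.237


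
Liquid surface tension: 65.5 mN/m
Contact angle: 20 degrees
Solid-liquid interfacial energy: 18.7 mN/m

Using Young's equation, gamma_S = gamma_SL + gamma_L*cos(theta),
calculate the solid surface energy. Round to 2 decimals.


gamma_S = 18.7 + 65.5 * cos(20)
= 80.25 mN/m

80.25


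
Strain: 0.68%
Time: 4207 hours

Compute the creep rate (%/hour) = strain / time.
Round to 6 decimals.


Creep rate = 0.68 / 4207
= 0.000162 %/h

0.000162


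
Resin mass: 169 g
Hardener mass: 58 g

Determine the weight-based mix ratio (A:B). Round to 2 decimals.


Ratio = 169 / 58 = 2.91

2.91


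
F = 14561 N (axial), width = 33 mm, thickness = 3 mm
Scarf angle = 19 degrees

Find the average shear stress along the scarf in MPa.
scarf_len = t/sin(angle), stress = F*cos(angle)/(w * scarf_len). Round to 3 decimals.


scarf_len = 3/sin(19 deg) = 9.2147
cos(19 deg) = 0.945519
stress = 14561*0.945519/(33*9.2147) = 45.276 MPa

45.276


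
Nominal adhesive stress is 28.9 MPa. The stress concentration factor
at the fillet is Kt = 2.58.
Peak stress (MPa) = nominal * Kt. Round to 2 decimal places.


Peak = 28.9 * 2.58 = 74.56 MPa

74.56


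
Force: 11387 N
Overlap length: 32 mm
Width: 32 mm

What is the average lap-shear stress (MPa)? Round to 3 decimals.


Average shear stress = F / (overlap * width)
= 11387 / (32 * 32)
= 11.120 MPa

11.120


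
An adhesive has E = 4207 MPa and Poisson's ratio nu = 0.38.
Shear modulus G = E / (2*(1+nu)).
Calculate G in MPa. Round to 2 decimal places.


G = 4207 / (2*(1+0.38))
= 4207 / 2.76
= 1524.28 MPa

1524.28


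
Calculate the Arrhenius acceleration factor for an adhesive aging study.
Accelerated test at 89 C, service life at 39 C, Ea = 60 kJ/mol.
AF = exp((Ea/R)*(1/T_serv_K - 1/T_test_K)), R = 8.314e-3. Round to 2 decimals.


T_test = 362.15 K, T_serv = 312.15 K
Ea/R = 60 / 0.008314 = 7216.74
AF = exp(7216.74 * (1/312.15 - 1/362.15))
= 24.34

24.34


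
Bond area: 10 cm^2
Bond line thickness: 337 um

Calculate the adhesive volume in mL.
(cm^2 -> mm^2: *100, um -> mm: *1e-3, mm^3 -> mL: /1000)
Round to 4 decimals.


V = 10*100 * 337*1e-3 / 1000
= 0.3370 mL

0.3370


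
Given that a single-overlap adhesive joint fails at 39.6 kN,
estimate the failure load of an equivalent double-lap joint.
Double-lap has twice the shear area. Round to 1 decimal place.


Double-lap factor = 2
Expected load = 39.6 * 2 = 79.2 kN

79.2


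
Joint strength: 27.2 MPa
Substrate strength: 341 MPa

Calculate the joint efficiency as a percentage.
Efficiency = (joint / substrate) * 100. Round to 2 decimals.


Efficiency = (27.2 / 341) * 100 = 7.98%

7.98


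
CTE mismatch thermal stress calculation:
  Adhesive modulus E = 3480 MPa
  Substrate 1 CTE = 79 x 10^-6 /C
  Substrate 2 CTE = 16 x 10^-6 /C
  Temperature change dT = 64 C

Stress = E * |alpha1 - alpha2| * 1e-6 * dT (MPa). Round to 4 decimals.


delta_alpha = |79 - 16| = 63 x 10^-6/C
Stress = 3480 * 63e-6 * 64
= 14.0314 MPa

14.0314


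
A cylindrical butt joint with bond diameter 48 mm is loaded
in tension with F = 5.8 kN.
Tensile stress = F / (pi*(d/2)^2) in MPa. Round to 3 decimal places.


Area = pi * (48/2)^2 = 1809.5574 mm^2
Stress = 5.8*1000 / 1809.5574
= 3.205 MPa

3.205


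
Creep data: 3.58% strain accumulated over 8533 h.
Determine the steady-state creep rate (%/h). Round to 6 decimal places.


Rate = 3.58 / 8533 = 0.000420 %/h

0.000420


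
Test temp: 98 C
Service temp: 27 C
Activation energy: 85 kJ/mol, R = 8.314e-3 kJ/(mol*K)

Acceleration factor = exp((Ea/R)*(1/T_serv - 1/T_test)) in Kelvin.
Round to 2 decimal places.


AF = exp((85/0.008314)*(1/300.15 - 1/371.15))
= 675.85

675.85


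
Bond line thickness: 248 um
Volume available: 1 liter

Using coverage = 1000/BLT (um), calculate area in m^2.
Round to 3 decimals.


1 L = 1e6 mm^3, thickness = 248 um = 0.248 mm
Area = 1e6 / 0.248 mm^2 = (1e6 / 0.248) / 1e6 m^2 = 1000 / 248 m^2
= 4.032 m^2

4.032


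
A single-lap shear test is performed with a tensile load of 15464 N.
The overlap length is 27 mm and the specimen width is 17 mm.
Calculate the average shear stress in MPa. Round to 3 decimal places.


Shear stress = F / (overlap * width)
= 15464 / (27 * 17)
= 15464 / 459
= 33.691 MPa

33.691


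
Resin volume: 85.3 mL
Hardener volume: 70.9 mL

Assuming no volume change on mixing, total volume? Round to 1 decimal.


V_total = 85.3 + 70.9 = 156.2 mL

156.2


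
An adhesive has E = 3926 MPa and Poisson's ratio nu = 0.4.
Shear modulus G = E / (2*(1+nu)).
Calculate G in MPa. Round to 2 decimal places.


G = 3926 / (2*(1+0.4))
= 3926 / 2.80
= 1402.14 MPa

1402.14


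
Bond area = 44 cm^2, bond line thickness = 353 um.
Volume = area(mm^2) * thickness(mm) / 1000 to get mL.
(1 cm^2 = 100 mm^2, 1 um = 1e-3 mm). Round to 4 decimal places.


area_mm2 = 44 * 100 = 4400
blt_mm = 353 * 1e-3 = 0.353
vol_mm3 = 4400 * 0.353 = 1553.2
vol_mL = 1553.2 / 1000 = 1.5532 mL

1.5532


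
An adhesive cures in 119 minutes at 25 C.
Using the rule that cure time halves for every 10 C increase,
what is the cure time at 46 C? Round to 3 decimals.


Factor = 2^((46 - 25) / 10) = 4.2871
Cure time = 119 / 4.2871
= 27.758 minutes

27.758


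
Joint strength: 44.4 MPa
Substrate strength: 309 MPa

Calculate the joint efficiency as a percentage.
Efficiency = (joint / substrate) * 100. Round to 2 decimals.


Efficiency = (44.4 / 309) * 100 = 14.37%

14.37


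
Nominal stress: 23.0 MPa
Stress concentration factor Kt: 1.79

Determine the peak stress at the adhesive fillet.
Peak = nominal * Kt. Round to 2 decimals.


Peak stress = 23.0 * 1.79
= 41.17 MPa

41.17


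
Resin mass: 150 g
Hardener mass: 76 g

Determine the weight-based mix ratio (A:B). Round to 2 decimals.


Ratio = 150 / 76 = 1.97

1.97


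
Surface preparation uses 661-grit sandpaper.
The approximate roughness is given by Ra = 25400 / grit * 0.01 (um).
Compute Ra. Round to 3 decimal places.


Ra = 25400 / 661 * 0.01
= 254 / 661
= 0.384 um

0.384


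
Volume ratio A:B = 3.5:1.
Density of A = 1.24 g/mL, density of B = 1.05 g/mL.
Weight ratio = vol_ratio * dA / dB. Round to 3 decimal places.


Wt ratio = 3.5 * 1.24 / 1.05
= 4.133

4.133


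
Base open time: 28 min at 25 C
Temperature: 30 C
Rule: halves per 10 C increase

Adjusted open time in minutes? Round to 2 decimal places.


Acceleration = 2^((30-25)/10) = 1.4142
Open time = 28 / 1.4142 = 19.80 min

19.80


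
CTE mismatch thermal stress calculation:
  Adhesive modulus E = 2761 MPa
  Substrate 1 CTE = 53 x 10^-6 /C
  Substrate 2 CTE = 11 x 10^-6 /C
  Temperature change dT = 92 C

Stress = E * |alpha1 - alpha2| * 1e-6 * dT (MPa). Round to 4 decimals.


delta_alpha = |53 - 11| = 42 x 10^-6/C
Stress = 2761 * 42e-6 * 92
= 10.6685 MPa

10.6685


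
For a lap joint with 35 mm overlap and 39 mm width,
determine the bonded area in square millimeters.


Area = 35 * 39 = 1365 mm^2

1365


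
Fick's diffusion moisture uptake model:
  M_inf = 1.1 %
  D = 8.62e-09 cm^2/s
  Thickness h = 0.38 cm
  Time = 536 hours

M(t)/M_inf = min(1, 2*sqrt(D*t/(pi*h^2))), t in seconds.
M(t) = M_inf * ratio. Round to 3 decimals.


t_sec = 536 * 3600 = 1929600
ratio = 2*sqrt(8.62e-09*1929600/(pi*0.38^2))
= min(1, 0.382965)
= 0.382965
M(t) = 1.1 * 0.382965 = 0.421 %

0.421
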